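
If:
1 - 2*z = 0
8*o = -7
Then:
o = -7/8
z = 1/2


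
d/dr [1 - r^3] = -3*r^2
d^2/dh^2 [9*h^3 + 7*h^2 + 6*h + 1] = 54*h + 14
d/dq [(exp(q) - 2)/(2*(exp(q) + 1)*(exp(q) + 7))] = (-exp(2*q) + 4*exp(q) + 23)*exp(q)/(2*(exp(4*q) + 16*exp(3*q) + 78*exp(2*q) + 112*exp(q) + 49))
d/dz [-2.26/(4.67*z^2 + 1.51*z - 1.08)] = (21.1084*z + 3.4126)/(4.67*z^2 + 1.51*z - 1.08)^2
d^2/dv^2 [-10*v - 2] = 0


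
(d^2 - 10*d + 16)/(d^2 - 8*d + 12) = (d - 8)/(d - 6)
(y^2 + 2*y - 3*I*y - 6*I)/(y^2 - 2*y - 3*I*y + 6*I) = (y + 2)/(y - 2)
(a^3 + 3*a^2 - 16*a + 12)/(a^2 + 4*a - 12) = a - 1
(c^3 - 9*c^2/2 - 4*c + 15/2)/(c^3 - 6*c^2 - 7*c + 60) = (c^2 + c/2 - 3/2)/(c^2 - c - 12)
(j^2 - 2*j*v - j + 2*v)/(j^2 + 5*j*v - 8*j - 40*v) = (j^2 - 2*j*v - j + 2*v)/(j^2 + 5*j*v - 8*j - 40*v)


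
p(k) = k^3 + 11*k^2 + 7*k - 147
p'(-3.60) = -33.32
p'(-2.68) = -30.41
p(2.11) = -73.86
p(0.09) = -146.28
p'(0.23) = 12.22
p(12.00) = 3249.00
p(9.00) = 1536.00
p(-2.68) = -106.00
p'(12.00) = 703.00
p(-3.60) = -76.30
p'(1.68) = 52.43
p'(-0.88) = -10.04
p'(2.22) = 70.63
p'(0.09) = 9.00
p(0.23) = -144.80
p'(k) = 3*k^2 + 22*k + 7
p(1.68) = -99.45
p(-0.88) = -145.32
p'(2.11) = 66.78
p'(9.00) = 448.00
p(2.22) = -66.31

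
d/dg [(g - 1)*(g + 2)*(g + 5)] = 3*g^2 + 12*g + 3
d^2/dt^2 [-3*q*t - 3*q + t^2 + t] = 2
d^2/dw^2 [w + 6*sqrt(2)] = 0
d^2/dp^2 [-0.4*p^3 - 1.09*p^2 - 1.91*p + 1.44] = -2.4*p - 2.18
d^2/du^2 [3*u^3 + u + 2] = 18*u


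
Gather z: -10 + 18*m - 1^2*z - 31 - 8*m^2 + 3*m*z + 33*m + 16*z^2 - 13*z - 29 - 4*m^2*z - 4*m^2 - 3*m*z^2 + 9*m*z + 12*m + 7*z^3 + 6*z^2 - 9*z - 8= -12*m^2 + 63*m + 7*z^3 + z^2*(22 - 3*m) + z*(-4*m^2 + 12*m - 23) - 78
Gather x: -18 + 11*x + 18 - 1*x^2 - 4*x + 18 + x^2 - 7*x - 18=0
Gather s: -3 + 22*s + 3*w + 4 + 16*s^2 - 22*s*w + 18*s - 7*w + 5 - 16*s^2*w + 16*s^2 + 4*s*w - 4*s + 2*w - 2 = s^2*(32 - 16*w) + s*(36 - 18*w) - 2*w + 4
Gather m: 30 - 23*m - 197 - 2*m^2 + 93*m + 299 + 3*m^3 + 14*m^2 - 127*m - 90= 3*m^3 + 12*m^2 - 57*m + 42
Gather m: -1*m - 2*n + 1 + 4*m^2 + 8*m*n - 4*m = 4*m^2 + m*(8*n - 5) - 2*n + 1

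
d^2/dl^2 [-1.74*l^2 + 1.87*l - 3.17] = -3.48000000000000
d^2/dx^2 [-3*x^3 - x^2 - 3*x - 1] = -18*x - 2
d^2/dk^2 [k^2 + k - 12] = 2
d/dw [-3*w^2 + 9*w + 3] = 9 - 6*w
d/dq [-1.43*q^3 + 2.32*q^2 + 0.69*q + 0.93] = -4.29*q^2 + 4.64*q + 0.69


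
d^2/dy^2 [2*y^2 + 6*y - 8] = 4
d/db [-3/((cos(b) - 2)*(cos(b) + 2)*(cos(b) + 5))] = 3*(3*sin(b)^2 - 10*cos(b) + 1)*sin(b)/((cos(b) - 2)^2*(cos(b) + 2)^2*(cos(b) + 5)^2)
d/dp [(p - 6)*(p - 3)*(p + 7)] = 3*p^2 - 4*p - 45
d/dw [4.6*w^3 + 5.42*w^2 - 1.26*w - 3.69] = 13.8*w^2 + 10.84*w - 1.26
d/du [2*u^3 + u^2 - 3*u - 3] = 6*u^2 + 2*u - 3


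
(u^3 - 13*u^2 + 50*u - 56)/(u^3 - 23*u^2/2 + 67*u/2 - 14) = 2*(u - 2)/(2*u - 1)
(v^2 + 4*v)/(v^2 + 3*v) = (v + 4)/(v + 3)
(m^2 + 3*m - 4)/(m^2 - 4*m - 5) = (-m^2 - 3*m + 4)/(-m^2 + 4*m + 5)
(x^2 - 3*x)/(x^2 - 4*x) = (x - 3)/(x - 4)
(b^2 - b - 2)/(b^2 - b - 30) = (-b^2 + b + 2)/(-b^2 + b + 30)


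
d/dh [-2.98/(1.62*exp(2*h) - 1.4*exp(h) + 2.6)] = (9.6552*exp(h) - 4.172)*exp(h)/(1.62*exp(2*h) - 1.4*exp(h) + 2.6)^2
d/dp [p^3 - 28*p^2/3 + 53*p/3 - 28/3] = 3*p^2 - 56*p/3 + 53/3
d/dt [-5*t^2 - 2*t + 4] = -10*t - 2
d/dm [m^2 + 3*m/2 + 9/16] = 2*m + 3/2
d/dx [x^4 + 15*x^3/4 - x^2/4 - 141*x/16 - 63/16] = 4*x^3 + 45*x^2/4 - x/2 - 141/16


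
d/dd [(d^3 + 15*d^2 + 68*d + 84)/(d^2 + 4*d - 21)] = (d^2 - 6*d - 36)/(d^2 - 6*d + 9)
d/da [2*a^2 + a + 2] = 4*a + 1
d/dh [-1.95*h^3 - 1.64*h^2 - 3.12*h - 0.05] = -5.85*h^2 - 3.28*h - 3.12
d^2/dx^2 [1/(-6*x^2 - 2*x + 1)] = 4*(18*x^2 + 6*x - 2*(6*x + 1)^2 - 3)/(6*x^2 + 2*x - 1)^3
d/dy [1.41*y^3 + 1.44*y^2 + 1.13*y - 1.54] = 4.23*y^2 + 2.88*y + 1.13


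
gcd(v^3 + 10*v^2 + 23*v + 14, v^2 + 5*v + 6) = v + 2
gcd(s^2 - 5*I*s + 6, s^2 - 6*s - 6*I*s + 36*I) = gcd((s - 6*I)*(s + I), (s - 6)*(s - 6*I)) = s - 6*I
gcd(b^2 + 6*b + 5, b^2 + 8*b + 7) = b + 1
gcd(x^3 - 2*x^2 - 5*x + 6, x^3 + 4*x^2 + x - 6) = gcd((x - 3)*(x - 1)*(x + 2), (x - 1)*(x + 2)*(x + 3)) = x^2 + x - 2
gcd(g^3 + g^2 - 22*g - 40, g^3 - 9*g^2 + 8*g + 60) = g^2 - 3*g - 10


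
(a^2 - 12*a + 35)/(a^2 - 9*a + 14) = (a - 5)/(a - 2)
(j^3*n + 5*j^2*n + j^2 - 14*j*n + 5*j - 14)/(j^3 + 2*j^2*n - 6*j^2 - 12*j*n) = (j^3*n + 5*j^2*n + j^2 - 14*j*n + 5*j - 14)/(j*(j^2 + 2*j*n - 6*j - 12*n))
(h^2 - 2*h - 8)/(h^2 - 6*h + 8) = (h + 2)/(h - 2)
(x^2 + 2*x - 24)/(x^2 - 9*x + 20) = (x + 6)/(x - 5)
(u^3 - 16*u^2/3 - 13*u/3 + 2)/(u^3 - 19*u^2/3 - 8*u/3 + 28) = (3*u^2 + 2*u - 1)/(3*u^2 - u - 14)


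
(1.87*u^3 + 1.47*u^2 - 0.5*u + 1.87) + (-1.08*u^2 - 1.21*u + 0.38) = 1.87*u^3 + 0.39*u^2 - 1.71*u + 2.25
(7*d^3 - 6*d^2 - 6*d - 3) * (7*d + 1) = 49*d^4 - 35*d^3 - 48*d^2 - 27*d - 3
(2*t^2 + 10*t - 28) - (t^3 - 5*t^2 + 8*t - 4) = -t^3 + 7*t^2 + 2*t - 24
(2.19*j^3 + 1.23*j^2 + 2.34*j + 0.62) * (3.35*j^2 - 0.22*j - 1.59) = 7.3365*j^5 + 3.6387*j^4 + 4.0863*j^3 - 0.3935*j^2 - 3.857*j - 0.9858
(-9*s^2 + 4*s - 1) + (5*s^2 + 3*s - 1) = -4*s^2 + 7*s - 2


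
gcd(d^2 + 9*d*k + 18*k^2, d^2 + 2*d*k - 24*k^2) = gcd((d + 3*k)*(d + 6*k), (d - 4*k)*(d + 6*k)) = d + 6*k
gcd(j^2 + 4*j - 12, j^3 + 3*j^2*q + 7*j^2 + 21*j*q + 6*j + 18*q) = j + 6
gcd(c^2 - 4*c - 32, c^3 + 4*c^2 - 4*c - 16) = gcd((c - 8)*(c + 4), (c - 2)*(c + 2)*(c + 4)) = c + 4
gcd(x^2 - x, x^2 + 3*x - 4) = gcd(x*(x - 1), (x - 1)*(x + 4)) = x - 1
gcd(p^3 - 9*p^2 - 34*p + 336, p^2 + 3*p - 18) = p + 6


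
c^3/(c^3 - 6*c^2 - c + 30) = c^3/(c^3 - 6*c^2 - c + 30)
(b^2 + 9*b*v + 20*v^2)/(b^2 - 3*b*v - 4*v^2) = (-b^2 - 9*b*v - 20*v^2)/(-b^2 + 3*b*v + 4*v^2)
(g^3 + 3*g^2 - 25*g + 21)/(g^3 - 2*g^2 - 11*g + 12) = (g^2 + 4*g - 21)/(g^2 - g - 12)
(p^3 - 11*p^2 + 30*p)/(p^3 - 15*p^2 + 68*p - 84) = p*(p - 5)/(p^2 - 9*p + 14)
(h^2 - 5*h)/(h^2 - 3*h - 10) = h/(h + 2)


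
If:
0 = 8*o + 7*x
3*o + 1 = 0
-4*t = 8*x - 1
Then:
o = -1/3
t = -43/84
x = 8/21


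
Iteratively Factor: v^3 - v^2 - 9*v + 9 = (v + 3)*(v^2 - 4*v + 3) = (v - 3)*(v + 3)*(v - 1)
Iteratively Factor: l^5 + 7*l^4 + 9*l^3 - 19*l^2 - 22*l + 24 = (l - 1)*(l^4 + 8*l^3 + 17*l^2 - 2*l - 24) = (l - 1)*(l + 3)*(l^3 + 5*l^2 + 2*l - 8) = (l - 1)*(l + 3)*(l + 4)*(l^2 + l - 2) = (l - 1)*(l + 2)*(l + 3)*(l + 4)*(l - 1)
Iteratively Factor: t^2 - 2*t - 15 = (t + 3)*(t - 5)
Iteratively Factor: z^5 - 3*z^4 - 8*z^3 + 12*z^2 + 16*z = (z + 1)*(z^4 - 4*z^3 - 4*z^2 + 16*z) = (z - 4)*(z + 1)*(z^3 - 4*z) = z*(z - 4)*(z + 1)*(z^2 - 4) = z*(z - 4)*(z + 1)*(z + 2)*(z - 2)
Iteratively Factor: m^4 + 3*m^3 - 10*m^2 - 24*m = (m - 3)*(m^3 + 6*m^2 + 8*m) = (m - 3)*(m + 2)*(m^2 + 4*m) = (m - 3)*(m + 2)*(m + 4)*(m)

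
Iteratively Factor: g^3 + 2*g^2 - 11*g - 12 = (g - 3)*(g^2 + 5*g + 4) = (g - 3)*(g + 1)*(g + 4)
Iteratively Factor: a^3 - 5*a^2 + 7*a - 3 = (a - 1)*(a^2 - 4*a + 3) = (a - 1)^2*(a - 3)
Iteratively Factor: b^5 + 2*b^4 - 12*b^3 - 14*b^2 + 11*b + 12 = (b - 1)*(b^4 + 3*b^3 - 9*b^2 - 23*b - 12) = (b - 1)*(b + 1)*(b^3 + 2*b^2 - 11*b - 12) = (b - 3)*(b - 1)*(b + 1)*(b^2 + 5*b + 4) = (b - 3)*(b - 1)*(b + 1)^2*(b + 4)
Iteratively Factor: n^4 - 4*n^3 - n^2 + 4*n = (n + 1)*(n^3 - 5*n^2 + 4*n) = (n - 4)*(n + 1)*(n^2 - n) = (n - 4)*(n - 1)*(n + 1)*(n)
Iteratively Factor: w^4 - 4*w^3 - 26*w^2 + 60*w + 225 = (w + 3)*(w^3 - 7*w^2 - 5*w + 75) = (w - 5)*(w + 3)*(w^2 - 2*w - 15) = (w - 5)*(w + 3)^2*(w - 5)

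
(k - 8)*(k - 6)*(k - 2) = k^3 - 16*k^2 + 76*k - 96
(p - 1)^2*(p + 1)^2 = p^4 - 2*p^2 + 1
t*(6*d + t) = 6*d*t + t^2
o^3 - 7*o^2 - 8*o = o*(o - 8)*(o + 1)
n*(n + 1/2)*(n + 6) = n^3 + 13*n^2/2 + 3*n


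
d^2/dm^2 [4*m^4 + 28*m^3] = 24*m*(2*m + 7)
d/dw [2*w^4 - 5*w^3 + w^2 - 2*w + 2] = 8*w^3 - 15*w^2 + 2*w - 2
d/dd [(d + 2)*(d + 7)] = 2*d + 9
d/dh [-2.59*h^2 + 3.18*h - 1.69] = 3.18 - 5.18*h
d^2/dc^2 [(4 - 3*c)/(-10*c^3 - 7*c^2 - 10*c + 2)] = 2*(900*c^5 - 1770*c^4 - 2393*c^3 - 1428*c^2 - 954*c - 396)/(1000*c^9 + 2100*c^8 + 4470*c^7 + 3943*c^6 + 3630*c^5 + 606*c^4 + 280*c^3 - 516*c^2 + 120*c - 8)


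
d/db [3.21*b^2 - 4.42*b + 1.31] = 6.42*b - 4.42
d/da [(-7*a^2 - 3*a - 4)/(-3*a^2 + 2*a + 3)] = (-23*a^2 - 66*a - 1)/(9*a^4 - 12*a^3 - 14*a^2 + 12*a + 9)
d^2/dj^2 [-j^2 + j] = -2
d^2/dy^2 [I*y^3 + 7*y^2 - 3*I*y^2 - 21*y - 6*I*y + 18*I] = 6*I*y + 14 - 6*I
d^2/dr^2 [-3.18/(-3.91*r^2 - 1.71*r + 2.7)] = (-97.232316*r^2 - 42.523596*r + 3.18*(7.82*r + 1.71)*(15.64*r + 3.42) + 67.14252)/(3.91*r^2 + 1.71*r - 2.7)^3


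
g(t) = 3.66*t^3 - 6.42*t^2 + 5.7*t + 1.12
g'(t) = 10.98*t^2 - 12.84*t + 5.7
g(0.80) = 3.45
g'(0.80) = 2.46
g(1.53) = 7.92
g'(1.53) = 11.76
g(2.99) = 58.60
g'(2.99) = 65.47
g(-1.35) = -27.28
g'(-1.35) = 43.05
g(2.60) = 36.87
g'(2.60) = 46.54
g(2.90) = 52.92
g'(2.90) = 60.81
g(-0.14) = 0.19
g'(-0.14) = 7.71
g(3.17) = 71.26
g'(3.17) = 75.33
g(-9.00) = -3238.34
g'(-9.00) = 1010.64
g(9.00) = 2200.54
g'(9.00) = 779.52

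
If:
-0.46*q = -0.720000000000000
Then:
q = 1.57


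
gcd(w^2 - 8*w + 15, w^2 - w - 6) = w - 3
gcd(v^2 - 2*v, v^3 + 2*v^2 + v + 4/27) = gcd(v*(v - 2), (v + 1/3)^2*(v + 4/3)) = 1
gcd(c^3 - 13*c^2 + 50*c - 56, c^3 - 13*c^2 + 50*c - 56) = c^3 - 13*c^2 + 50*c - 56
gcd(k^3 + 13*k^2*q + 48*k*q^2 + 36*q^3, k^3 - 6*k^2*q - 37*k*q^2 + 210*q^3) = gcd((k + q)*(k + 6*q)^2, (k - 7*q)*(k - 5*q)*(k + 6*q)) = k + 6*q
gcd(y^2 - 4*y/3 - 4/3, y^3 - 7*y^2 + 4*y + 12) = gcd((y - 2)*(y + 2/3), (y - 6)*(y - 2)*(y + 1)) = y - 2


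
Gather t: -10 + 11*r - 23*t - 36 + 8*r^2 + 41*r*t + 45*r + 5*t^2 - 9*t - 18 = 8*r^2 + 56*r + 5*t^2 + t*(41*r - 32) - 64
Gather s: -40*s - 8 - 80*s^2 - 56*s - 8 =-80*s^2 - 96*s - 16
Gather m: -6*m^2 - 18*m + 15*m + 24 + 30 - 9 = -6*m^2 - 3*m + 45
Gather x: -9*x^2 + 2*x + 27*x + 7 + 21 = -9*x^2 + 29*x + 28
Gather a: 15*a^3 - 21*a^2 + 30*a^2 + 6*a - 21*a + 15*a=15*a^3 + 9*a^2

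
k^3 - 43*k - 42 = (k - 7)*(k + 1)*(k + 6)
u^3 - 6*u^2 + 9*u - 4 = (u - 4)*(u - 1)^2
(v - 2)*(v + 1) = v^2 - v - 2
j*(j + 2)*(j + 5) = j^3 + 7*j^2 + 10*j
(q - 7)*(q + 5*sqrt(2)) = q^2 - 7*q + 5*sqrt(2)*q - 35*sqrt(2)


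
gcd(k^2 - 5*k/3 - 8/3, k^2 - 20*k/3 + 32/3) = k - 8/3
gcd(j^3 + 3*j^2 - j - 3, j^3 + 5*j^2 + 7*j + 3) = j^2 + 4*j + 3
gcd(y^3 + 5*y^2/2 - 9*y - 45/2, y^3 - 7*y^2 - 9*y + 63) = y^2 - 9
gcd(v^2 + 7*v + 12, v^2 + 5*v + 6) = v + 3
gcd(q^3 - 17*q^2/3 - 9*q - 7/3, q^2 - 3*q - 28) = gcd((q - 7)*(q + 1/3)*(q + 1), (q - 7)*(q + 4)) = q - 7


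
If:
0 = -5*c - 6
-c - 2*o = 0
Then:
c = -6/5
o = 3/5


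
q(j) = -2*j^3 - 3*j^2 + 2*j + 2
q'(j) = -6*j^2 - 6*j + 2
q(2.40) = -38.13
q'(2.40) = -46.96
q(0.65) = 1.48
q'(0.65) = -4.44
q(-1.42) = -1.16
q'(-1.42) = -1.58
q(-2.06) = 2.63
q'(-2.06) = -11.10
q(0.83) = 0.45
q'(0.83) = -7.11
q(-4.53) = 117.30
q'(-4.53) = -93.95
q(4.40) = -217.65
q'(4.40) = -140.56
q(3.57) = -120.09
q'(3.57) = -95.89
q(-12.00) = 3002.00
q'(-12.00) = -790.00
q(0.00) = 2.00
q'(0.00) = 2.00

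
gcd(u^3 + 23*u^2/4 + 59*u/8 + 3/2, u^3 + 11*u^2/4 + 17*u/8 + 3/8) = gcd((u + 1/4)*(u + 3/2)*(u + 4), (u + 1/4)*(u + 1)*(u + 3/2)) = u^2 + 7*u/4 + 3/8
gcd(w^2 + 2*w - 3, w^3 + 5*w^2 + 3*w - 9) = w^2 + 2*w - 3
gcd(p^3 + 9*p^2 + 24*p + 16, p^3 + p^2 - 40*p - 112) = p^2 + 8*p + 16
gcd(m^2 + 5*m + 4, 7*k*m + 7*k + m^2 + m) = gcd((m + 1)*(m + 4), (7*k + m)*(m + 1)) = m + 1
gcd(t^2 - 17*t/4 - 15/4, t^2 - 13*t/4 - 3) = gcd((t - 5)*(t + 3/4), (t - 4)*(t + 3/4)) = t + 3/4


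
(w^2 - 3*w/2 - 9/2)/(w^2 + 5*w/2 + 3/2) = (w - 3)/(w + 1)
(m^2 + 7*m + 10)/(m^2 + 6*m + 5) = (m + 2)/(m + 1)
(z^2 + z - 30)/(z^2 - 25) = (z + 6)/(z + 5)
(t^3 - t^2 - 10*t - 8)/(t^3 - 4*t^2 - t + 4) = (t + 2)/(t - 1)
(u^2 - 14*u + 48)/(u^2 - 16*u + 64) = (u - 6)/(u - 8)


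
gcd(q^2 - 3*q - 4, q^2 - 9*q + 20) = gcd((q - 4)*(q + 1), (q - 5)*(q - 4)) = q - 4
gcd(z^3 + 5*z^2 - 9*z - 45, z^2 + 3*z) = z + 3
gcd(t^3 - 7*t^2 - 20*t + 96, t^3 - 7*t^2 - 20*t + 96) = t^3 - 7*t^2 - 20*t + 96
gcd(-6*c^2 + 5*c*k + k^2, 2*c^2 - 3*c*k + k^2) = c - k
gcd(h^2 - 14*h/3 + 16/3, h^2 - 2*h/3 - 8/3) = h - 2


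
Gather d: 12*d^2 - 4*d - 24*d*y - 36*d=12*d^2 + d*(-24*y - 40)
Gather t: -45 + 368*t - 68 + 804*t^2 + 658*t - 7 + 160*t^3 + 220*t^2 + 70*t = 160*t^3 + 1024*t^2 + 1096*t - 120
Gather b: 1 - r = 1 - r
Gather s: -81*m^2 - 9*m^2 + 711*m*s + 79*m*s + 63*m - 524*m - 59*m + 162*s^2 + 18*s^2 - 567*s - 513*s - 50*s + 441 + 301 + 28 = -90*m^2 - 520*m + 180*s^2 + s*(790*m - 1130) + 770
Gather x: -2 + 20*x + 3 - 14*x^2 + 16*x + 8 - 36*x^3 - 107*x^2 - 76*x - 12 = -36*x^3 - 121*x^2 - 40*x - 3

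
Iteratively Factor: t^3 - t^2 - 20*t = (t + 4)*(t^2 - 5*t) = t*(t + 4)*(t - 5)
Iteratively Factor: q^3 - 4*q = (q - 2)*(q^2 + 2*q) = q*(q - 2)*(q + 2)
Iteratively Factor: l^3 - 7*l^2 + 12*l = (l)*(l^2 - 7*l + 12) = l*(l - 4)*(l - 3)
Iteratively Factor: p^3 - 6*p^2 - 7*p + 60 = (p - 5)*(p^2 - p - 12) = (p - 5)*(p - 4)*(p + 3)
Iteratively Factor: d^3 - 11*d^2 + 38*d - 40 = (d - 2)*(d^2 - 9*d + 20) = (d - 4)*(d - 2)*(d - 5)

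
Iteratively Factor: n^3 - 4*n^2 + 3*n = (n)*(n^2 - 4*n + 3) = n*(n - 3)*(n - 1)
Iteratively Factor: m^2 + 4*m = (m)*(m + 4)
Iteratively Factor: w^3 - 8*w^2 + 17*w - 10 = (w - 5)*(w^2 - 3*w + 2) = (w - 5)*(w - 1)*(w - 2)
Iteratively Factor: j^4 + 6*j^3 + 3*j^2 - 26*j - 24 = (j + 3)*(j^3 + 3*j^2 - 6*j - 8) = (j - 2)*(j + 3)*(j^2 + 5*j + 4) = (j - 2)*(j + 1)*(j + 3)*(j + 4)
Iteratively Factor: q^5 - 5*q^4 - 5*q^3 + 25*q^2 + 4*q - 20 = (q - 1)*(q^4 - 4*q^3 - 9*q^2 + 16*q + 20) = (q - 1)*(q + 2)*(q^3 - 6*q^2 + 3*q + 10) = (q - 2)*(q - 1)*(q + 2)*(q^2 - 4*q - 5) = (q - 5)*(q - 2)*(q - 1)*(q + 2)*(q + 1)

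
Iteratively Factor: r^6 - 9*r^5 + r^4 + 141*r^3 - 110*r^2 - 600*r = (r + 2)*(r^5 - 11*r^4 + 23*r^3 + 95*r^2 - 300*r) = (r + 2)*(r + 3)*(r^4 - 14*r^3 + 65*r^2 - 100*r) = (r - 5)*(r + 2)*(r + 3)*(r^3 - 9*r^2 + 20*r) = r*(r - 5)*(r + 2)*(r + 3)*(r^2 - 9*r + 20) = r*(r - 5)*(r - 4)*(r + 2)*(r + 3)*(r - 5)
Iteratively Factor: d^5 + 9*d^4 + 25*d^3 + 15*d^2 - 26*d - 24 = (d - 1)*(d^4 + 10*d^3 + 35*d^2 + 50*d + 24) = (d - 1)*(d + 2)*(d^3 + 8*d^2 + 19*d + 12) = (d - 1)*(d + 2)*(d + 4)*(d^2 + 4*d + 3) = (d - 1)*(d + 1)*(d + 2)*(d + 4)*(d + 3)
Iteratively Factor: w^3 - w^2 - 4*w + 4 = (w + 2)*(w^2 - 3*w + 2) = (w - 2)*(w + 2)*(w - 1)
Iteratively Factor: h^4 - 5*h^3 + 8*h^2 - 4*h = (h - 2)*(h^3 - 3*h^2 + 2*h) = (h - 2)^2*(h^2 - h) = h*(h - 2)^2*(h - 1)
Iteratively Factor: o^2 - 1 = (o - 1)*(o + 1)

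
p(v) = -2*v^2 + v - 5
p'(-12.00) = 49.00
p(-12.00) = -305.00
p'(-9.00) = 37.00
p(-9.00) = -176.00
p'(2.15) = -7.60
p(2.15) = -12.10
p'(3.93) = -14.72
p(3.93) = -31.96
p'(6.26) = -24.04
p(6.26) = -77.12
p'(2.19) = -7.76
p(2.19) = -12.40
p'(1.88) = -6.52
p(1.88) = -10.19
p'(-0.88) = 4.52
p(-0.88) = -7.43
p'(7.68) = -29.72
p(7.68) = -115.28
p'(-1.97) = 8.88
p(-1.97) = -14.73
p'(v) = 1 - 4*v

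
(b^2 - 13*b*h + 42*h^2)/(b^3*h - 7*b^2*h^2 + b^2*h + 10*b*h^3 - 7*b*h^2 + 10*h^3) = (b^2 - 13*b*h + 42*h^2)/(h*(b^3 - 7*b^2*h + b^2 + 10*b*h^2 - 7*b*h + 10*h^2))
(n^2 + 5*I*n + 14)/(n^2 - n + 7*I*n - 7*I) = (n - 2*I)/(n - 1)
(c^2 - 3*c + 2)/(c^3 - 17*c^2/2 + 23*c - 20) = 2*(c - 1)/(2*c^2 - 13*c + 20)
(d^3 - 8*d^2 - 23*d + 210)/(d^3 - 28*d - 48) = (d^2 - 2*d - 35)/(d^2 + 6*d + 8)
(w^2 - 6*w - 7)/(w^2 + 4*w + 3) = (w - 7)/(w + 3)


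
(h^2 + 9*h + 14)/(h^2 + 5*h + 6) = (h + 7)/(h + 3)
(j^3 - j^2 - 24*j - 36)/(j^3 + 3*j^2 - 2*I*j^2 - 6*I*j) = (j^2 - 4*j - 12)/(j*(j - 2*I))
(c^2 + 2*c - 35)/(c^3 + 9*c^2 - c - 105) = (c - 5)/(c^2 + 2*c - 15)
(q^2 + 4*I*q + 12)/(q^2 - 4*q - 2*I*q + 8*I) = (q + 6*I)/(q - 4)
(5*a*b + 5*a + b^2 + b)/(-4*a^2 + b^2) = (-5*a*b - 5*a - b^2 - b)/(4*a^2 - b^2)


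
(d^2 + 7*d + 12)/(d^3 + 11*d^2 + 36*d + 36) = (d + 4)/(d^2 + 8*d + 12)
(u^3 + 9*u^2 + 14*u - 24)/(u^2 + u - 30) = (u^2 + 3*u - 4)/(u - 5)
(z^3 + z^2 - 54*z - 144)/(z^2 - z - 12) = (z^2 - 2*z - 48)/(z - 4)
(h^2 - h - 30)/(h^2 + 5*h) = (h - 6)/h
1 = 1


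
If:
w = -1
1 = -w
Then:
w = -1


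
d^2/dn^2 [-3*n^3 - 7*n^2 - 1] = -18*n - 14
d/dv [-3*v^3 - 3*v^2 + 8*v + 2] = -9*v^2 - 6*v + 8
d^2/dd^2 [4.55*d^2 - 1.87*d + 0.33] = 9.10000000000000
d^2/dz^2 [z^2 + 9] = 2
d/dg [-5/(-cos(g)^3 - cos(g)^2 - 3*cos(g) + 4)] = 5*(3*cos(g)^2 + 2*cos(g) + 3)*sin(g)/(cos(g)^3 + cos(g)^2 + 3*cos(g) - 4)^2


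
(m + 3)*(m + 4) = m^2 + 7*m + 12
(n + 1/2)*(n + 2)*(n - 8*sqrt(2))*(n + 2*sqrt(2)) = n^4 - 6*sqrt(2)*n^3 + 5*n^3/2 - 31*n^2 - 15*sqrt(2)*n^2 - 80*n - 6*sqrt(2)*n - 32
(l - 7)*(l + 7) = l^2 - 49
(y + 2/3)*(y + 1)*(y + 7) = y^3 + 26*y^2/3 + 37*y/3 + 14/3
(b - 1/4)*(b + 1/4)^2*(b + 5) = b^4 + 21*b^3/4 + 19*b^2/16 - 21*b/64 - 5/64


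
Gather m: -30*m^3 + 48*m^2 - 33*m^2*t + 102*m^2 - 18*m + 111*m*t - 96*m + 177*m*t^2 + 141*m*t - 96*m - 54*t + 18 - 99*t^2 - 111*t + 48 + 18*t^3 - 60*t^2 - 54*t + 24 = -30*m^3 + m^2*(150 - 33*t) + m*(177*t^2 + 252*t - 210) + 18*t^3 - 159*t^2 - 219*t + 90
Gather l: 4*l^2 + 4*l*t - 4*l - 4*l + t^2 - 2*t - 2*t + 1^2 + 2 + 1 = 4*l^2 + l*(4*t - 8) + t^2 - 4*t + 4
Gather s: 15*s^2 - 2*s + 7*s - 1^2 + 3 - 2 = 15*s^2 + 5*s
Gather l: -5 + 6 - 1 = 0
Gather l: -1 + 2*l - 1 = 2*l - 2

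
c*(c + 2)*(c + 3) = c^3 + 5*c^2 + 6*c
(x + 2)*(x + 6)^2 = x^3 + 14*x^2 + 60*x + 72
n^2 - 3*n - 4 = (n - 4)*(n + 1)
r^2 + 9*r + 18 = (r + 3)*(r + 6)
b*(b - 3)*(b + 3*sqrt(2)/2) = b^3 - 3*b^2 + 3*sqrt(2)*b^2/2 - 9*sqrt(2)*b/2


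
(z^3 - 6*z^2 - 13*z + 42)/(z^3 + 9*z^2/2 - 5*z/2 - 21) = 2*(z - 7)/(2*z + 7)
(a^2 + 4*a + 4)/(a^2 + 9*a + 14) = (a + 2)/(a + 7)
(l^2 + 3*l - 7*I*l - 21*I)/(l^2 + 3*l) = (l - 7*I)/l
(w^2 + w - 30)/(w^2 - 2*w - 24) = (-w^2 - w + 30)/(-w^2 + 2*w + 24)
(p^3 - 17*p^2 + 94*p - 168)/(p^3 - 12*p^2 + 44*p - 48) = (p - 7)/(p - 2)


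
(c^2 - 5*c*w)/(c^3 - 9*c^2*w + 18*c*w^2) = (c - 5*w)/(c^2 - 9*c*w + 18*w^2)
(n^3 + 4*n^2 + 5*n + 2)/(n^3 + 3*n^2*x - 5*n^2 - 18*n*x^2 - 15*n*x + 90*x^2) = (n^3 + 4*n^2 + 5*n + 2)/(n^3 + 3*n^2*x - 5*n^2 - 18*n*x^2 - 15*n*x + 90*x^2)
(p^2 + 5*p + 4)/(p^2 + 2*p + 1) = (p + 4)/(p + 1)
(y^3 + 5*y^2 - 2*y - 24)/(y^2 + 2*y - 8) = y + 3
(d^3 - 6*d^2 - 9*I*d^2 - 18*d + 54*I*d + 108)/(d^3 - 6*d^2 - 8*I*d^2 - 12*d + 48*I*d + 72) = (d - 3*I)/(d - 2*I)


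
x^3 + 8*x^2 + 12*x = x*(x + 2)*(x + 6)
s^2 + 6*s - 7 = (s - 1)*(s + 7)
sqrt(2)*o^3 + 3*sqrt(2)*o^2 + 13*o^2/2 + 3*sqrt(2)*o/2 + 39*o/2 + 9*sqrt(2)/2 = (o + 3)*(o + 3*sqrt(2))*(sqrt(2)*o + 1/2)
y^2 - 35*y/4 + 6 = (y - 8)*(y - 3/4)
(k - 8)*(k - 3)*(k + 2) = k^3 - 9*k^2 + 2*k + 48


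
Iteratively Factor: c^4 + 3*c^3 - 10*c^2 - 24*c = (c + 4)*(c^3 - c^2 - 6*c) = c*(c + 4)*(c^2 - c - 6) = c*(c - 3)*(c + 4)*(c + 2)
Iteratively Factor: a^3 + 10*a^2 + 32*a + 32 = (a + 2)*(a^2 + 8*a + 16) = (a + 2)*(a + 4)*(a + 4)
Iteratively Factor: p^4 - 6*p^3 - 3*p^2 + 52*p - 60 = (p - 5)*(p^3 - p^2 - 8*p + 12) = (p - 5)*(p - 2)*(p^2 + p - 6) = (p - 5)*(p - 2)*(p + 3)*(p - 2)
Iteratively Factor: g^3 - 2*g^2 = (g - 2)*(g^2) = g*(g - 2)*(g)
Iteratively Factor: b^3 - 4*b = (b + 2)*(b^2 - 2*b) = b*(b + 2)*(b - 2)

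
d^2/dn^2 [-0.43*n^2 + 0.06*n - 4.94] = -0.860000000000000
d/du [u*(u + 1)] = 2*u + 1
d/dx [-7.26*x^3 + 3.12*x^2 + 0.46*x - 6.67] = -21.78*x^2 + 6.24*x + 0.46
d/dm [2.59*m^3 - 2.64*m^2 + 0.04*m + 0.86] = 7.77*m^2 - 5.28*m + 0.04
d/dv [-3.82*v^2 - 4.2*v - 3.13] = -7.64*v - 4.2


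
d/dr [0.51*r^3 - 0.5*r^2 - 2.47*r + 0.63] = 1.53*r^2 - 1.0*r - 2.47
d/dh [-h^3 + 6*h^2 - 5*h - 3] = -3*h^2 + 12*h - 5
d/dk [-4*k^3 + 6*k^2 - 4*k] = -12*k^2 + 12*k - 4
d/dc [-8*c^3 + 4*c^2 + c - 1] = -24*c^2 + 8*c + 1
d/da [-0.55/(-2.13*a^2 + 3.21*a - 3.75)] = (1.7655 - 2.343*a)/(2.13*a^2 - 3.21*a + 3.75)^2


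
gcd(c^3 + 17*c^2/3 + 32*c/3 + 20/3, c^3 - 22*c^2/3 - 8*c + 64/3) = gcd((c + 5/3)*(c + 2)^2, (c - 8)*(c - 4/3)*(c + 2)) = c + 2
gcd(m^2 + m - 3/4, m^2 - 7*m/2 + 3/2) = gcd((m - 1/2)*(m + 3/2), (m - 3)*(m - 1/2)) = m - 1/2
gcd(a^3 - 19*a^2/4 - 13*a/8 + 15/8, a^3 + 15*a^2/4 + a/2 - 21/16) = a^2 + a/4 - 3/8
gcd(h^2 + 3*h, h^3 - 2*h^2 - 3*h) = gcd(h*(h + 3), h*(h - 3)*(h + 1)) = h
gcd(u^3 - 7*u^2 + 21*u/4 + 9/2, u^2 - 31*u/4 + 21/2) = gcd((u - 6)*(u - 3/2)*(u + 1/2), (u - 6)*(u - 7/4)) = u - 6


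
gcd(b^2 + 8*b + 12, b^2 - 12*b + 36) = 1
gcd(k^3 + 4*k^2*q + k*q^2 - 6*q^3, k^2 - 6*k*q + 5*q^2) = -k + q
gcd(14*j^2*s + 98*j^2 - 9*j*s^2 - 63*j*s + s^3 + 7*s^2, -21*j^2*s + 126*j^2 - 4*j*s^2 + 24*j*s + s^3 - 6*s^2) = -7*j + s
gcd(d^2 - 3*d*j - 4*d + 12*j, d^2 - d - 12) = d - 4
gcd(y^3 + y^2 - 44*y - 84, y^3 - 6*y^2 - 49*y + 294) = y - 7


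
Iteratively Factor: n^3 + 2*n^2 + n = (n + 1)*(n^2 + n) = n*(n + 1)*(n + 1)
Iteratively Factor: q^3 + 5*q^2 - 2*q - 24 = (q + 4)*(q^2 + q - 6) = (q - 2)*(q + 4)*(q + 3)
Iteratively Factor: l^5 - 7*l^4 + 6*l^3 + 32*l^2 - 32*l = (l - 1)*(l^4 - 6*l^3 + 32*l) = l*(l - 1)*(l^3 - 6*l^2 + 32) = l*(l - 1)*(l + 2)*(l^2 - 8*l + 16) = l*(l - 4)*(l - 1)*(l + 2)*(l - 4)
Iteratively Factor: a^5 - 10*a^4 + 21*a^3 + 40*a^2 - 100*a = (a - 5)*(a^4 - 5*a^3 - 4*a^2 + 20*a) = (a - 5)*(a - 2)*(a^3 - 3*a^2 - 10*a) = a*(a - 5)*(a - 2)*(a^2 - 3*a - 10) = a*(a - 5)^2*(a - 2)*(a + 2)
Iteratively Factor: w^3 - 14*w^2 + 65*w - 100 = (w - 5)*(w^2 - 9*w + 20) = (w - 5)^2*(w - 4)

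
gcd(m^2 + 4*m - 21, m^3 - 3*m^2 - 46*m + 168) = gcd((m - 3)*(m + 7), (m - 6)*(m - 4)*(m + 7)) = m + 7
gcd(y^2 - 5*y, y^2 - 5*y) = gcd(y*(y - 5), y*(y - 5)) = y^2 - 5*y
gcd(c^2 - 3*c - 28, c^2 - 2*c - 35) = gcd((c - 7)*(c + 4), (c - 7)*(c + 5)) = c - 7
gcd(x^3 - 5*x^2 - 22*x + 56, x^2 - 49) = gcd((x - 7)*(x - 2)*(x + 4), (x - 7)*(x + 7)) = x - 7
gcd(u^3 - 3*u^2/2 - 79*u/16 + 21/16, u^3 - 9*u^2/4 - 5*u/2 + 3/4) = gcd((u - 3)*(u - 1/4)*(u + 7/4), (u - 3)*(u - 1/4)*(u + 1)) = u^2 - 13*u/4 + 3/4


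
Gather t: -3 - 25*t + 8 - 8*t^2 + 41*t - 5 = -8*t^2 + 16*t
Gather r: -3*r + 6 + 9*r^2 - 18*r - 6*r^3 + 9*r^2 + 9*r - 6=-6*r^3 + 18*r^2 - 12*r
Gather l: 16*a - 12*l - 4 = 16*a - 12*l - 4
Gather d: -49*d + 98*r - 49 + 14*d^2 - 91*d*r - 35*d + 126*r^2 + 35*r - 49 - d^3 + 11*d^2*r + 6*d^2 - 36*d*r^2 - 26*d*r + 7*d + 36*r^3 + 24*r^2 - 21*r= -d^3 + d^2*(11*r + 20) + d*(-36*r^2 - 117*r - 77) + 36*r^3 + 150*r^2 + 112*r - 98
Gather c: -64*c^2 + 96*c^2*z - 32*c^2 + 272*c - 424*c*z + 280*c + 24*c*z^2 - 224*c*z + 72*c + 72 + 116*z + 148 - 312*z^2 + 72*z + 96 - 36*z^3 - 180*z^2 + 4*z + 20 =c^2*(96*z - 96) + c*(24*z^2 - 648*z + 624) - 36*z^3 - 492*z^2 + 192*z + 336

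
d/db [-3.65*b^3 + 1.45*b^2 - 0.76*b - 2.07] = -10.95*b^2 + 2.9*b - 0.76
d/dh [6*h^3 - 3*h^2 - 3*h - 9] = 18*h^2 - 6*h - 3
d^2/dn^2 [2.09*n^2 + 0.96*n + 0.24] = 4.18000000000000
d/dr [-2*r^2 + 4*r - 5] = 4 - 4*r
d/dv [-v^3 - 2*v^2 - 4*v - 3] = -3*v^2 - 4*v - 4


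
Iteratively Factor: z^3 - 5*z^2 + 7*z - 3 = (z - 1)*(z^2 - 4*z + 3) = (z - 3)*(z - 1)*(z - 1)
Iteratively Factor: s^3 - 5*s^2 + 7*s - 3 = (s - 3)*(s^2 - 2*s + 1) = (s - 3)*(s - 1)*(s - 1)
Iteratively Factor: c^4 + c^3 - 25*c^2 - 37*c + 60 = (c + 3)*(c^3 - 2*c^2 - 19*c + 20) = (c - 1)*(c + 3)*(c^2 - c - 20) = (c - 1)*(c + 3)*(c + 4)*(c - 5)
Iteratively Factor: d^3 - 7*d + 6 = (d - 1)*(d^2 + d - 6) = (d - 1)*(d + 3)*(d - 2)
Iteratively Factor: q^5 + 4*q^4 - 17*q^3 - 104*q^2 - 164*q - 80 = (q + 2)*(q^4 + 2*q^3 - 21*q^2 - 62*q - 40) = (q + 2)^2*(q^3 - 21*q - 20) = (q + 1)*(q + 2)^2*(q^2 - q - 20) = (q + 1)*(q + 2)^2*(q + 4)*(q - 5)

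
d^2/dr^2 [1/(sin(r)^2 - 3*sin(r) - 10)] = (-4*sin(r)^4 + 9*sin(r)^3 - 43*sin(r)^2 + 12*sin(r) + 38)/((sin(r) - 5)^3*(sin(r) + 2)^3)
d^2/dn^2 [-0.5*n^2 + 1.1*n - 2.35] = -1.00000000000000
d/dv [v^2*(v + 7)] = v*(3*v + 14)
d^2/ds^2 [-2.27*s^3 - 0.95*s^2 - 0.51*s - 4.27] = -13.62*s - 1.9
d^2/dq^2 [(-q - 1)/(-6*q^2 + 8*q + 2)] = ((1 - 9*q)*(-3*q^2 + 4*q + 1) - 4*(q + 1)*(3*q - 2)^2)/(-3*q^2 + 4*q + 1)^3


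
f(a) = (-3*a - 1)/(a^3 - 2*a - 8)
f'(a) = (2 - 3*a^2)*(-3*a - 1)/(a^3 - 2*a - 8)^2 - 3/(a^3 - 2*a - 8) = (-3*a^3 + 6*a + (3*a + 1)*(3*a^2 - 2) + 24)/(-a^3 + 2*a + 8)^2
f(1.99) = 1.70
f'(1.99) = 4.83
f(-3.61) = -0.21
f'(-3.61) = -0.10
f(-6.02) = -0.08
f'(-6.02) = -0.03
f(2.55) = -2.48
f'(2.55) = 11.63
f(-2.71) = -0.32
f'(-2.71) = -0.15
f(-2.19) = -0.39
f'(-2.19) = -0.13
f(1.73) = 0.99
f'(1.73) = 1.57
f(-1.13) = -0.33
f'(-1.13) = 0.33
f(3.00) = -0.77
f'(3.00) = 1.25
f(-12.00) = -0.02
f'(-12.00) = 0.00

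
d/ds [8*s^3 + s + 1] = 24*s^2 + 1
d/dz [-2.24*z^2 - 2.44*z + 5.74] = -4.48*z - 2.44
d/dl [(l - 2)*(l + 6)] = 2*l + 4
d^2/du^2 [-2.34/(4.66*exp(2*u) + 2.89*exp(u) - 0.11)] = (-2.34*(9.32*exp(u) + 2.89)*(18.64*exp(u) + 5.78)*exp(u) + (43.6176*exp(u) + 6.7626)*(4.66*exp(2*u) + 2.89*exp(u) - 0.11))*exp(u)/(4.66*exp(2*u) + 2.89*exp(u) - 0.11)^3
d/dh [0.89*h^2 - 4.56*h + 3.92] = 1.78*h - 4.56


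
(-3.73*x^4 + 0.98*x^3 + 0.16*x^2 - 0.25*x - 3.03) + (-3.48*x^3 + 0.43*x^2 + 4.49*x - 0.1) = -3.73*x^4 - 2.5*x^3 + 0.59*x^2 + 4.24*x - 3.13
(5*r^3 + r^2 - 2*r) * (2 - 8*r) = -40*r^4 + 2*r^3 + 18*r^2 - 4*r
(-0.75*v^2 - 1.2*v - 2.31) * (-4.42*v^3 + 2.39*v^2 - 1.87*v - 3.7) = 3.315*v^5 + 3.5115*v^4 + 8.7447*v^3 - 0.5019*v^2 + 8.7597*v + 8.547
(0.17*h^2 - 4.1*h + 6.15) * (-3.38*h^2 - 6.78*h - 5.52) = -0.5746*h^4 + 12.7054*h^3 + 6.0726*h^2 - 19.065*h - 33.948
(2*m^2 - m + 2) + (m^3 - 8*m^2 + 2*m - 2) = m^3 - 6*m^2 + m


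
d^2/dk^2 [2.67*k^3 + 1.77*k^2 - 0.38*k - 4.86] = 16.02*k + 3.54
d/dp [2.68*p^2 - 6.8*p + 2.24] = 5.36*p - 6.8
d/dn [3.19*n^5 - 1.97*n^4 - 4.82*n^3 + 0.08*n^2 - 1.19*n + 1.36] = 15.95*n^4 - 7.88*n^3 - 14.46*n^2 + 0.16*n - 1.19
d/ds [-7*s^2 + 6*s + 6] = 6 - 14*s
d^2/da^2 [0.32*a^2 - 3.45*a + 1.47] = 0.640000000000000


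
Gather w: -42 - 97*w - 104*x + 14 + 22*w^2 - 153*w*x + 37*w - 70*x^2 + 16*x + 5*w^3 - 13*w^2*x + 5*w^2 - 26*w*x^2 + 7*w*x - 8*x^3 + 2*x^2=5*w^3 + w^2*(27 - 13*x) + w*(-26*x^2 - 146*x - 60) - 8*x^3 - 68*x^2 - 88*x - 28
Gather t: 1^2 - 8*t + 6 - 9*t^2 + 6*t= -9*t^2 - 2*t + 7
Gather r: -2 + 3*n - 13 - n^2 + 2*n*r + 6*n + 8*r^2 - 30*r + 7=-n^2 + 9*n + 8*r^2 + r*(2*n - 30) - 8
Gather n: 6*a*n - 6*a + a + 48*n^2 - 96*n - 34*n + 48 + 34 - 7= -5*a + 48*n^2 + n*(6*a - 130) + 75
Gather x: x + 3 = x + 3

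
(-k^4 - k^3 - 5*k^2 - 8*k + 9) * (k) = -k^5 - k^4 - 5*k^3 - 8*k^2 + 9*k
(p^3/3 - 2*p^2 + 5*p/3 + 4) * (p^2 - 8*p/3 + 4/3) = p^5/3 - 26*p^4/9 + 67*p^3/9 - 28*p^2/9 - 76*p/9 + 16/3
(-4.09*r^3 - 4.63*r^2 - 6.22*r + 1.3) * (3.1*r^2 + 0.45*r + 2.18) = -12.679*r^5 - 16.1935*r^4 - 30.2817*r^3 - 8.8624*r^2 - 12.9746*r + 2.834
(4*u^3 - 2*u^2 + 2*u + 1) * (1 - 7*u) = -28*u^4 + 18*u^3 - 16*u^2 - 5*u + 1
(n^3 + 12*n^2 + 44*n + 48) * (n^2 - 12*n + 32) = n^5 - 68*n^3 - 96*n^2 + 832*n + 1536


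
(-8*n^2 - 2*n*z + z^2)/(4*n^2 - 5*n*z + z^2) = (2*n + z)/(-n + z)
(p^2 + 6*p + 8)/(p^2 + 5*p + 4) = (p + 2)/(p + 1)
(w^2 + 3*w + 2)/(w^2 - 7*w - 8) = (w + 2)/(w - 8)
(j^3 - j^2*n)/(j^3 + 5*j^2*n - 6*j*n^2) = j/(j + 6*n)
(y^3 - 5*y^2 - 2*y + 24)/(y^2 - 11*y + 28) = (y^2 - y - 6)/(y - 7)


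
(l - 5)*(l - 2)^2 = l^3 - 9*l^2 + 24*l - 20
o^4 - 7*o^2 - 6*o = o*(o - 3)*(o + 1)*(o + 2)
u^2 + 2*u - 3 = (u - 1)*(u + 3)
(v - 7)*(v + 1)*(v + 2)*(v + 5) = v^4 + v^3 - 39*v^2 - 109*v - 70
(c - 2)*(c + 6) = c^2 + 4*c - 12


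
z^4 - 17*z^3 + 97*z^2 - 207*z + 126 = (z - 7)*(z - 6)*(z - 3)*(z - 1)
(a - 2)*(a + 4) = a^2 + 2*a - 8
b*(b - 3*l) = b^2 - 3*b*l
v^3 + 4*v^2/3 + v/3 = v*(v + 1/3)*(v + 1)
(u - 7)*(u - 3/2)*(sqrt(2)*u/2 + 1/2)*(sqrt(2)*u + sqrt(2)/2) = u^4 - 8*u^3 + sqrt(2)*u^3/2 - 4*sqrt(2)*u^2 + 25*u^2/4 + 25*sqrt(2)*u/8 + 21*u/4 + 21*sqrt(2)/8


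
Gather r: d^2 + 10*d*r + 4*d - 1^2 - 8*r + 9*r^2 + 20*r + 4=d^2 + 4*d + 9*r^2 + r*(10*d + 12) + 3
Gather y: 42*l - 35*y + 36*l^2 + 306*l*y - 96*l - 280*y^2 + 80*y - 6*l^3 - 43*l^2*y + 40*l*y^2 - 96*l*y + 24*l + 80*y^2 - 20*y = -6*l^3 + 36*l^2 - 30*l + y^2*(40*l - 200) + y*(-43*l^2 + 210*l + 25)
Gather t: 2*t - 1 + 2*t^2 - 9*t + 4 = 2*t^2 - 7*t + 3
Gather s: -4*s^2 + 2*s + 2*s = -4*s^2 + 4*s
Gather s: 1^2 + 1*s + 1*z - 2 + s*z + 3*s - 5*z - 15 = s*(z + 4) - 4*z - 16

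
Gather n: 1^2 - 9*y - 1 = -9*y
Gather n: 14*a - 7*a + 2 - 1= 7*a + 1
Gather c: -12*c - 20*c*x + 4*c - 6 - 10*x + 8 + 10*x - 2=c*(-20*x - 8)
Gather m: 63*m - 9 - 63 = 63*m - 72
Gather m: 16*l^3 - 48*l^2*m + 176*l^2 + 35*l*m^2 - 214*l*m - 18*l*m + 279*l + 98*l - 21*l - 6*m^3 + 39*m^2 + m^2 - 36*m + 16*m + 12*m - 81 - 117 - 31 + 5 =16*l^3 + 176*l^2 + 356*l - 6*m^3 + m^2*(35*l + 40) + m*(-48*l^2 - 232*l - 8) - 224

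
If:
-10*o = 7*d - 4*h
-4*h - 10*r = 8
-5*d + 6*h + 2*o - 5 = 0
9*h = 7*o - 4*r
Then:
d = -31/1569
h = 2249/3138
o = 943/3138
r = -1705/1569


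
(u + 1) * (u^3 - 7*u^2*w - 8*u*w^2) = u^4 - 7*u^3*w + u^3 - 8*u^2*w^2 - 7*u^2*w - 8*u*w^2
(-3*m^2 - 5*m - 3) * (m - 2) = -3*m^3 + m^2 + 7*m + 6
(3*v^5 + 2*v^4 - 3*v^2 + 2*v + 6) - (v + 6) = 3*v^5 + 2*v^4 - 3*v^2 + v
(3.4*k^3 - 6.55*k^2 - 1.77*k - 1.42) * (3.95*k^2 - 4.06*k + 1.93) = 13.43*k^5 - 39.6765*k^4 + 26.1635*k^3 - 11.0643*k^2 + 2.3491*k - 2.7406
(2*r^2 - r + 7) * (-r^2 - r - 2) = -2*r^4 - r^3 - 10*r^2 - 5*r - 14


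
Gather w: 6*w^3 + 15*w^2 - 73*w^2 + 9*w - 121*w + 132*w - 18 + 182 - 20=6*w^3 - 58*w^2 + 20*w + 144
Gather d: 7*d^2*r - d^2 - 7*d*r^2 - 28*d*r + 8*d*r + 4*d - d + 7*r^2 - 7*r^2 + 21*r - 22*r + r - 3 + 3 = d^2*(7*r - 1) + d*(-7*r^2 - 20*r + 3)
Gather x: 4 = 4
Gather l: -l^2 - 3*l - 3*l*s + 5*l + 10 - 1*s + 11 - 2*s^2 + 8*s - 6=-l^2 + l*(2 - 3*s) - 2*s^2 + 7*s + 15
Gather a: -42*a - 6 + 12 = 6 - 42*a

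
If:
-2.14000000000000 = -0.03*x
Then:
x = 71.33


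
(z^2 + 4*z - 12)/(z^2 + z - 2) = (z^2 + 4*z - 12)/(z^2 + z - 2)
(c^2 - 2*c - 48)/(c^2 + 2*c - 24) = (c - 8)/(c - 4)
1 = 1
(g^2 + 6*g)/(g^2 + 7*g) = (g + 6)/(g + 7)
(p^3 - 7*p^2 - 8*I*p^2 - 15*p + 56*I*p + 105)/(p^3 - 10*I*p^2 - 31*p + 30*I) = (p - 7)/(p - 2*I)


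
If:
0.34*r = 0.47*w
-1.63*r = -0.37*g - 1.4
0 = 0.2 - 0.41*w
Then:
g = -0.81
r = 0.67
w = 0.49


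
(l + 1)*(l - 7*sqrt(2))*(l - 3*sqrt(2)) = l^3 - 10*sqrt(2)*l^2 + l^2 - 10*sqrt(2)*l + 42*l + 42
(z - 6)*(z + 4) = z^2 - 2*z - 24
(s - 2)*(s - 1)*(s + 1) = s^3 - 2*s^2 - s + 2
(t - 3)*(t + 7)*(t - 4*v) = t^3 - 4*t^2*v + 4*t^2 - 16*t*v - 21*t + 84*v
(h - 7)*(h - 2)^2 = h^3 - 11*h^2 + 32*h - 28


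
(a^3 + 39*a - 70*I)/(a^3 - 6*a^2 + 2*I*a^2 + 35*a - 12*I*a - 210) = (a - 2*I)/(a - 6)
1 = 1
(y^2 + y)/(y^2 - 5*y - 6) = y/(y - 6)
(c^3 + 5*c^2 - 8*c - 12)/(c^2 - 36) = (c^2 - c - 2)/(c - 6)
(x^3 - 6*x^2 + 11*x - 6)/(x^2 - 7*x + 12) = (x^2 - 3*x + 2)/(x - 4)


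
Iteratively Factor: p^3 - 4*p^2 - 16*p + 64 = (p - 4)*(p^2 - 16) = (p - 4)*(p + 4)*(p - 4)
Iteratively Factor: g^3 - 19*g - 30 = (g - 5)*(g^2 + 5*g + 6) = (g - 5)*(g + 2)*(g + 3)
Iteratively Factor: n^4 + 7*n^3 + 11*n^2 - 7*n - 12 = (n - 1)*(n^3 + 8*n^2 + 19*n + 12) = (n - 1)*(n + 4)*(n^2 + 4*n + 3) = (n - 1)*(n + 1)*(n + 4)*(n + 3)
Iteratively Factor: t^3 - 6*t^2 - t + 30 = (t + 2)*(t^2 - 8*t + 15) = (t - 3)*(t + 2)*(t - 5)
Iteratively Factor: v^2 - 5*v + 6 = (v - 2)*(v - 3)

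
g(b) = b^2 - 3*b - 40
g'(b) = 2*b - 3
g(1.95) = -42.05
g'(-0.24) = -3.48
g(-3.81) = -14.05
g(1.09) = -42.08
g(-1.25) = -34.69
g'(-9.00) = -21.00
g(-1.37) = -34.01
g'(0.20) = -2.60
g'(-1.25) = -5.50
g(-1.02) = -35.90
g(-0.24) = -39.22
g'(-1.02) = -5.04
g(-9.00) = 68.00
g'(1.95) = 0.90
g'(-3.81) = -10.62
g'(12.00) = 21.00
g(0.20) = -40.56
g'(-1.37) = -5.74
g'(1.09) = -0.82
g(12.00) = 68.00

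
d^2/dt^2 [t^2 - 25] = 2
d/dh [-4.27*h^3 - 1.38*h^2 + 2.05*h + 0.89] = -12.81*h^2 - 2.76*h + 2.05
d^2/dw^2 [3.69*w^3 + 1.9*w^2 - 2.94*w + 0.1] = 22.14*w + 3.8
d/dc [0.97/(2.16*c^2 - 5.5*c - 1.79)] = (5.335 - 4.1904*c)/(-2.16*c^2 + 5.5*c + 1.79)^2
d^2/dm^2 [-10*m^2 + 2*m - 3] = -20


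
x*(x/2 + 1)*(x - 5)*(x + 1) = x^4/2 - x^3 - 13*x^2/2 - 5*x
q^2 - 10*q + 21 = (q - 7)*(q - 3)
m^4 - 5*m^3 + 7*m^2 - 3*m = m*(m - 3)*(m - 1)^2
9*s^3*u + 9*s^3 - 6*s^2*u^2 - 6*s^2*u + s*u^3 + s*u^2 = (-3*s + u)^2*(s*u + s)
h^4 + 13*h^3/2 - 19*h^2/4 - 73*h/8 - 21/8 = (h - 3/2)*(h + 1/2)^2*(h + 7)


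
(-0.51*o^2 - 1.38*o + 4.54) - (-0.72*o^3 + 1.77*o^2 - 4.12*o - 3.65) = 0.72*o^3 - 2.28*o^2 + 2.74*o + 8.19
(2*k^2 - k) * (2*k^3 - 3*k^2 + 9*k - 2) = 4*k^5 - 8*k^4 + 21*k^3 - 13*k^2 + 2*k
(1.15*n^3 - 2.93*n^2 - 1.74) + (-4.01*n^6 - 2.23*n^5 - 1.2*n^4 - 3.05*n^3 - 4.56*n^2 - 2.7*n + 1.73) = -4.01*n^6 - 2.23*n^5 - 1.2*n^4 - 1.9*n^3 - 7.49*n^2 - 2.7*n - 0.01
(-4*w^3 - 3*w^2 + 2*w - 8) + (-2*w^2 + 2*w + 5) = -4*w^3 - 5*w^2 + 4*w - 3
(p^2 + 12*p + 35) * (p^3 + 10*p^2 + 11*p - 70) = p^5 + 22*p^4 + 166*p^3 + 412*p^2 - 455*p - 2450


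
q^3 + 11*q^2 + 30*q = q*(q + 5)*(q + 6)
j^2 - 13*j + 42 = (j - 7)*(j - 6)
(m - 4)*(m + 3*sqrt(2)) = m^2 - 4*m + 3*sqrt(2)*m - 12*sqrt(2)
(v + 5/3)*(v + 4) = v^2 + 17*v/3 + 20/3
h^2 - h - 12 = (h - 4)*(h + 3)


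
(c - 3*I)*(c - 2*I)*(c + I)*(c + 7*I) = c^4 + 3*I*c^3 + 27*c^2 - 13*I*c + 42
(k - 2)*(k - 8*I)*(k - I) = k^3 - 2*k^2 - 9*I*k^2 - 8*k + 18*I*k + 16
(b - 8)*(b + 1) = b^2 - 7*b - 8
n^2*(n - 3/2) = n^3 - 3*n^2/2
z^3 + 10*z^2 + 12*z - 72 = (z - 2)*(z + 6)^2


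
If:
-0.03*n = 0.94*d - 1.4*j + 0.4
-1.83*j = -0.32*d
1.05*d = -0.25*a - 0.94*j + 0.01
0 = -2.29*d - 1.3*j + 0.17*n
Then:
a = 1.75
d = -0.35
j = -0.06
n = -5.20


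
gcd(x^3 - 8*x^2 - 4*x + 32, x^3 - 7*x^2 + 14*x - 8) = x - 2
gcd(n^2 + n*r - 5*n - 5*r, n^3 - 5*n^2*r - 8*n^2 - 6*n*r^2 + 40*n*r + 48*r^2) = n + r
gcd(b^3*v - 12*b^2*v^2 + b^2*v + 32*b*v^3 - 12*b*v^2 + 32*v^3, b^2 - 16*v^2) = -b + 4*v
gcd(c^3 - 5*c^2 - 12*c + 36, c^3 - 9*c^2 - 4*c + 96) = c + 3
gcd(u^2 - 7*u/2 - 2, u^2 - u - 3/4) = u + 1/2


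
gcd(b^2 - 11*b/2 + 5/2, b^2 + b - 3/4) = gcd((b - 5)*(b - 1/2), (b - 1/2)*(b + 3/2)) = b - 1/2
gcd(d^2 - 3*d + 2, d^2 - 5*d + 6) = d - 2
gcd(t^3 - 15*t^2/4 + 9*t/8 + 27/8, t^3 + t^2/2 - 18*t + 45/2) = t^2 - 9*t/2 + 9/2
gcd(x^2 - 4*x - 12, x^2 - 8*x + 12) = x - 6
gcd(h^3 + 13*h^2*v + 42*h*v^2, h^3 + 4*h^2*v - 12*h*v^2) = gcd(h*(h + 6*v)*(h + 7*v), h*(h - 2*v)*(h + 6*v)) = h^2 + 6*h*v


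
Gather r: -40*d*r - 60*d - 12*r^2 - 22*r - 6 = -60*d - 12*r^2 + r*(-40*d - 22) - 6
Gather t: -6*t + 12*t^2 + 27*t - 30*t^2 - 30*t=-18*t^2 - 9*t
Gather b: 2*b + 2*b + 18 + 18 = 4*b + 36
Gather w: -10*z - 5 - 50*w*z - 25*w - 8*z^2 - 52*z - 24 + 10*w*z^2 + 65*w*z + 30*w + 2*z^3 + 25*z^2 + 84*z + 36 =w*(10*z^2 + 15*z + 5) + 2*z^3 + 17*z^2 + 22*z + 7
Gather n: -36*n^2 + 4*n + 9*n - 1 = -36*n^2 + 13*n - 1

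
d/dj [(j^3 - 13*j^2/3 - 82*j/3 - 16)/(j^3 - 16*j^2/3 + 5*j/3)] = 3*(-3*j^4 + 174*j^3 - 315*j^2 - 512*j + 80)/(j^2*(9*j^4 - 96*j^3 + 286*j^2 - 160*j + 25))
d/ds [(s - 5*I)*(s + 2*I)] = 2*s - 3*I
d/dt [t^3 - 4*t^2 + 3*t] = 3*t^2 - 8*t + 3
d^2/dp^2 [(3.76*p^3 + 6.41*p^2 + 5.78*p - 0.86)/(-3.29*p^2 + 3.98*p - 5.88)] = (-2.8421709430404e-14*p^4 - 266.638144*p^3 + 1327.826892*p^2 - 176.673*p - 719.803808)/(35.611289*p^6 - 129.239754*p^5 + 347.281872*p^4 - 525.008168*p^3 + 620.673984*p^2 - 412.818336*p + 203.297472)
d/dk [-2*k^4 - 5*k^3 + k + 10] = -8*k^3 - 15*k^2 + 1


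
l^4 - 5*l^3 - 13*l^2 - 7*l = l*(l - 7)*(l + 1)^2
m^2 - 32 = (m - 4*sqrt(2))*(m + 4*sqrt(2))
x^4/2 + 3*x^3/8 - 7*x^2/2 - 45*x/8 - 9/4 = (x/2 + 1/2)*(x - 3)*(x + 3/4)*(x + 2)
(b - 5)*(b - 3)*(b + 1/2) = b^3 - 15*b^2/2 + 11*b + 15/2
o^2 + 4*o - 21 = (o - 3)*(o + 7)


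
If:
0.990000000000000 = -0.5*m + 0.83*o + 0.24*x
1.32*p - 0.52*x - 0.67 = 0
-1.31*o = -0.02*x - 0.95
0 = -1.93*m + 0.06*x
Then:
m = 0.05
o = 0.75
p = 1.15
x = 1.64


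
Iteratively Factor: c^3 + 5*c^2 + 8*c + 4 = (c + 1)*(c^2 + 4*c + 4) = (c + 1)*(c + 2)*(c + 2)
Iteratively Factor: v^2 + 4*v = (v)*(v + 4)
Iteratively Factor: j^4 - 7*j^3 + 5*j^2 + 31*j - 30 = (j - 5)*(j^3 - 2*j^2 - 5*j + 6) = (j - 5)*(j + 2)*(j^2 - 4*j + 3) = (j - 5)*(j - 3)*(j + 2)*(j - 1)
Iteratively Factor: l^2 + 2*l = (l)*(l + 2)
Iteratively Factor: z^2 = (z)*(z)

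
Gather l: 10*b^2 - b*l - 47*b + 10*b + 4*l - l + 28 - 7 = 10*b^2 - 37*b + l*(3 - b) + 21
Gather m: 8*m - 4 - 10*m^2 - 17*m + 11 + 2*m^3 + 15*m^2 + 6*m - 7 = 2*m^3 + 5*m^2 - 3*m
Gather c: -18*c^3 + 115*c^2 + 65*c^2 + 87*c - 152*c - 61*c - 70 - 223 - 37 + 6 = -18*c^3 + 180*c^2 - 126*c - 324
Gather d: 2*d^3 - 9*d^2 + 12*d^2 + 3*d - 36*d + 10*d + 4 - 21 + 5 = 2*d^3 + 3*d^2 - 23*d - 12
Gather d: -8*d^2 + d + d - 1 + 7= -8*d^2 + 2*d + 6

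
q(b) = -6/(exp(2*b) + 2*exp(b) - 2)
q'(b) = -6*(-2*exp(2*b) - 2*exp(b))/(exp(2*b) + 2*exp(b) - 2)^2 = 12*(exp(b) + 1)*exp(b)/(exp(2*b) + 2*exp(b) - 2)^2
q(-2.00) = 3.51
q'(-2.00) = 0.63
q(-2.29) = 3.36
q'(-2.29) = 0.42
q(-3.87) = 3.06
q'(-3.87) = 0.07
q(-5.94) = 3.01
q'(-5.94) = 0.01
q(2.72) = -0.02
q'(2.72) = 0.04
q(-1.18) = 4.65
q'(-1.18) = 2.89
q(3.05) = -0.01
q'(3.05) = 0.02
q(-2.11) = 3.44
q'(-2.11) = 0.54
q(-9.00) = 3.00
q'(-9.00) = 0.00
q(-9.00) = 3.00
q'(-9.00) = 0.00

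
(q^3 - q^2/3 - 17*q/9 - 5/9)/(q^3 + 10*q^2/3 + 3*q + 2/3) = (q - 5/3)/(q + 2)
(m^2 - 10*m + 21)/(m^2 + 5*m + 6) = (m^2 - 10*m + 21)/(m^2 + 5*m + 6)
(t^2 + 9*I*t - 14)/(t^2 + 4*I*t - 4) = (t + 7*I)/(t + 2*I)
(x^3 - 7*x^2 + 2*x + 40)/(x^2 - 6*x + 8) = (x^2 - 3*x - 10)/(x - 2)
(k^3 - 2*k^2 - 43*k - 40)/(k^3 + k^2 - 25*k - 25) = (k - 8)/(k - 5)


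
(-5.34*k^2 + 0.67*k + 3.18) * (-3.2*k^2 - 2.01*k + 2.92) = 17.088*k^4 + 8.5894*k^3 - 27.1155*k^2 - 4.4354*k + 9.2856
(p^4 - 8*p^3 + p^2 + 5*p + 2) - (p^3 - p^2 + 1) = p^4 - 9*p^3 + 2*p^2 + 5*p + 1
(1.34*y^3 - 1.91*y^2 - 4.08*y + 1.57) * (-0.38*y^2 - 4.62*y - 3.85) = -0.5092*y^5 - 5.465*y^4 + 5.2156*y^3 + 25.6065*y^2 + 8.4546*y - 6.0445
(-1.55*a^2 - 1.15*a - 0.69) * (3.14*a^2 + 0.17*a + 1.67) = -4.867*a^4 - 3.8745*a^3 - 4.9506*a^2 - 2.0378*a - 1.1523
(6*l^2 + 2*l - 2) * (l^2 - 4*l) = 6*l^4 - 22*l^3 - 10*l^2 + 8*l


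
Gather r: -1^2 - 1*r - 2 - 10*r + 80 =77 - 11*r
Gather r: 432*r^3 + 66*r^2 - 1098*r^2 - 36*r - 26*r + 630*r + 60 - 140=432*r^3 - 1032*r^2 + 568*r - 80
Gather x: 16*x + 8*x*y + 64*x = x*(8*y + 80)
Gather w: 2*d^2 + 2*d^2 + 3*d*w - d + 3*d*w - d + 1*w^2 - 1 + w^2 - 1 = 4*d^2 + 6*d*w - 2*d + 2*w^2 - 2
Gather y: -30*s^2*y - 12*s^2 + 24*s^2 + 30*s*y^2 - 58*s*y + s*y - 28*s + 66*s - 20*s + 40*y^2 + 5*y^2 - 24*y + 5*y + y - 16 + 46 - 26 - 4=12*s^2 + 18*s + y^2*(30*s + 45) + y*(-30*s^2 - 57*s - 18)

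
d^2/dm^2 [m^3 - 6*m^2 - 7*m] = 6*m - 12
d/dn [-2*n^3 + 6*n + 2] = 6 - 6*n^2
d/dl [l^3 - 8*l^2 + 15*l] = 3*l^2 - 16*l + 15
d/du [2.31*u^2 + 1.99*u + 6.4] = 4.62*u + 1.99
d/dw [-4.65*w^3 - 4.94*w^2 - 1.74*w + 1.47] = -13.95*w^2 - 9.88*w - 1.74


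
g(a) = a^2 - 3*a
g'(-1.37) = -5.74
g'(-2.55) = -8.10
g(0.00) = 0.00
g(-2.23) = 11.66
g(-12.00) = 180.00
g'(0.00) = -3.00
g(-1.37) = 5.99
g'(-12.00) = -27.00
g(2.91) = -0.26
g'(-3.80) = -10.60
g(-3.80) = 25.84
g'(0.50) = -2.00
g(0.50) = -1.25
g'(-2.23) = -7.46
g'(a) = 2*a - 3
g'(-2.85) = -8.70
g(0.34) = -0.90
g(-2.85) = 16.67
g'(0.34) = -2.32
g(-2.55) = 14.15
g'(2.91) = 2.82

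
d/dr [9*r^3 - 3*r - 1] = 27*r^2 - 3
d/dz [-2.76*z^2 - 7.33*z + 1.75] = -5.52*z - 7.33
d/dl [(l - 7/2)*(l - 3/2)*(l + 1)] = 3*l^2 - 8*l + 1/4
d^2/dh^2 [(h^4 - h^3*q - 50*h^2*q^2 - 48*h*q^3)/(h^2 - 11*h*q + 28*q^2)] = 2*(h^6 - 33*h^5*q + 447*h^4*q^2 - 3155*h^3*q^3 + 9828*h^2*q^4 + 1680*h*q^5 - 53984*q^6)/(h^6 - 33*h^5*q + 447*h^4*q^2 - 3179*h^3*q^3 + 12516*h^2*q^4 - 25872*h*q^5 + 21952*q^6)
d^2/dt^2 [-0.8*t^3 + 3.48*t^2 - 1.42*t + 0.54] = 6.96 - 4.8*t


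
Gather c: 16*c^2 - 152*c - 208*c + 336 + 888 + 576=16*c^2 - 360*c + 1800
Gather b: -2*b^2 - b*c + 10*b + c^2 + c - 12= -2*b^2 + b*(10 - c) + c^2 + c - 12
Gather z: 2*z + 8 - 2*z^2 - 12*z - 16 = -2*z^2 - 10*z - 8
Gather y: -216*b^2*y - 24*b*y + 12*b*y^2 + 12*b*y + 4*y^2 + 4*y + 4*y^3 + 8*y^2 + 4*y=4*y^3 + y^2*(12*b + 12) + y*(-216*b^2 - 12*b + 8)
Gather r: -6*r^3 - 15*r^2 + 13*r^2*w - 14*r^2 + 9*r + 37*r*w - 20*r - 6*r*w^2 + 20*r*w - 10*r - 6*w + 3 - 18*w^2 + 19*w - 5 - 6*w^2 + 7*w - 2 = -6*r^3 + r^2*(13*w - 29) + r*(-6*w^2 + 57*w - 21) - 24*w^2 + 20*w - 4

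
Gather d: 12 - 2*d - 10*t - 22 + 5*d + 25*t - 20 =3*d + 15*t - 30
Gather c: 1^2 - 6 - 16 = -21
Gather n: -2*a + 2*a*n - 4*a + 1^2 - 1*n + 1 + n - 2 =2*a*n - 6*a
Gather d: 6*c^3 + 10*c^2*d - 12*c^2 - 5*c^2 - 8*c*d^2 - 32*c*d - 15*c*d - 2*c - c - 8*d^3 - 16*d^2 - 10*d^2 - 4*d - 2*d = 6*c^3 - 17*c^2 - 3*c - 8*d^3 + d^2*(-8*c - 26) + d*(10*c^2 - 47*c - 6)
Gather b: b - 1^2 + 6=b + 5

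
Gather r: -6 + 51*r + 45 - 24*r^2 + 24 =-24*r^2 + 51*r + 63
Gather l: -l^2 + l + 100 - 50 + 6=-l^2 + l + 56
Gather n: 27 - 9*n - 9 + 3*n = 18 - 6*n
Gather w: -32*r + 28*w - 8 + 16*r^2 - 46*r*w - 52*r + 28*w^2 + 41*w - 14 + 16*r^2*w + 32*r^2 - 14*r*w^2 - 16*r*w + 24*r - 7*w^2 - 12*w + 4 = 48*r^2 - 60*r + w^2*(21 - 14*r) + w*(16*r^2 - 62*r + 57) - 18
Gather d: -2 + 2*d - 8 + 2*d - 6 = 4*d - 16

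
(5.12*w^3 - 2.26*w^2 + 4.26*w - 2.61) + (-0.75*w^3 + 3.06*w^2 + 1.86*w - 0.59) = 4.37*w^3 + 0.8*w^2 + 6.12*w - 3.2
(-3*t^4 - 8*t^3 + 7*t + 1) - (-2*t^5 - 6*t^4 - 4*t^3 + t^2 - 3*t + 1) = 2*t^5 + 3*t^4 - 4*t^3 - t^2 + 10*t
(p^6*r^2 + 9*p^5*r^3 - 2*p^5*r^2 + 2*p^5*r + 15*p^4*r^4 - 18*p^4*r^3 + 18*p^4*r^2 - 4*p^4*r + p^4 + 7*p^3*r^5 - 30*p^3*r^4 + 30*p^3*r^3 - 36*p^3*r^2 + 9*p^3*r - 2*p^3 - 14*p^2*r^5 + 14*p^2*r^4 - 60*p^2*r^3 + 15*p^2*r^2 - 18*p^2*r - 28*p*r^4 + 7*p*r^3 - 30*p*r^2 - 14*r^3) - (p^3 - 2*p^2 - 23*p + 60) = p^6*r^2 + 9*p^5*r^3 - 2*p^5*r^2 + 2*p^5*r + 15*p^4*r^4 - 18*p^4*r^3 + 18*p^4*r^2 - 4*p^4*r + p^4 + 7*p^3*r^5 - 30*p^3*r^4 + 30*p^3*r^3 - 36*p^3*r^2 + 9*p^3*r - 3*p^3 - 14*p^2*r^5 + 14*p^2*r^4 - 60*p^2*r^3 + 15*p^2*r^2 - 18*p^2*r + 2*p^2 - 28*p*r^4 + 7*p*r^3 - 30*p*r^2 + 23*p - 14*r^3 - 60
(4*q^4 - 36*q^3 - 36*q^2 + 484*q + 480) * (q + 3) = 4*q^5 - 24*q^4 - 144*q^3 + 376*q^2 + 1932*q + 1440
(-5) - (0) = -5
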